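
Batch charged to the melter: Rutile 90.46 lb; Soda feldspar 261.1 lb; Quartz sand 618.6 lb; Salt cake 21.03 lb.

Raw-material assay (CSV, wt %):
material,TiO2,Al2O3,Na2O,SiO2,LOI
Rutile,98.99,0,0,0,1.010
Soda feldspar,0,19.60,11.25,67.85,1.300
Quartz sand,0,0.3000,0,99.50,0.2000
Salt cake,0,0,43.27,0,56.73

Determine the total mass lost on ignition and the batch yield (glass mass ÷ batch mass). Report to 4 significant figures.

LOI loss = 17.48 lb; glass = 973.7 lb; yield = 98.24%

The working math carries full float precision in all steps; rounding to four significant digits governs every working value as shown — each reported result is rounded just once — the derived quantities are rebuilt from the weighed amounts for 973.7 lb of glass in exact precision (LOI, glass mass, totals, the four compositions, the yield) as written in either problem or answer.
Per-material ignition loss:
  Rutile: 90.46 × 0.01010 = 0.9136 lb
  Soda feldspar: 261.1 × 0.01300 = 3.394 lb
  Quartz sand: 618.6 × 0.002000 = 1.237 lb
  Salt cake: 21.03 × 0.5673 = 11.93 lb
Total LOI = 17.48 lb
Glass = batch − LOI = 991.2 − 17.48 = 973.7 lb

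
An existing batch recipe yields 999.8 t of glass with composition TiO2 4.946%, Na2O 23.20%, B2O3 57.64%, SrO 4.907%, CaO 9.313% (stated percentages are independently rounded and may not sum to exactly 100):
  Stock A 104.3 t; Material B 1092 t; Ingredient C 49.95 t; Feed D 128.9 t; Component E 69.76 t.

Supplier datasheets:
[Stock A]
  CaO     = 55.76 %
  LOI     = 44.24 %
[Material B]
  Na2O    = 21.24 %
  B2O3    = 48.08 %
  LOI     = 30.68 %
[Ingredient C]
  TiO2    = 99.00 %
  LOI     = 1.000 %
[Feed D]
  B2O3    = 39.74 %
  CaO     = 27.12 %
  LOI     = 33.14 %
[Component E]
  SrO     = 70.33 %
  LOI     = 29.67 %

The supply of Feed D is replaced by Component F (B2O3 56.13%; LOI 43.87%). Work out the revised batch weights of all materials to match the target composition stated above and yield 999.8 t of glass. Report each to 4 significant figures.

Revised batch per 999.8 t glass:
  Stock A: 167.0 t
  Material B: 1092 t
  Ingredient C: 49.95 t
  Component F: 91.26 t
  Component E: 69.76 t
Total batch = 1470 t; LOI loss = 470.1 t

Each numeric step keeps full float precision all the way through — mid-chain values appear, with 4-significant-digit rounding, as written; each reported number takes a single rounding — all derived quantities are recomputed in full precision (five oxide percentages, glass mass, ignition loss, totals, yield) starting from the weights at 999.8 t of glass exactly as shown in the problem or answer text.
The oxide mass targets at 999.8 t glass:
  TiO2: 4.946% × 999.8 = 49.45 t
  Na2O: 23.20% × 999.8 = 232.0 t
  B2O3: 57.64% × 999.8 = 576.3 t
  SrO: 4.907% × 999.8 = 49.06 t
  CaO: 9.313% × 999.8 = 93.11 t
Per-oxide balance check using the reported weights, under the basis named above (summed amounts equal target values up to rounding of the answer):
  TiO2: 49.95·0.9900 = 49.45 t (target 49.45 t)
  Na2O: 1092·0.2124 = 231.9 t (target 232.0 t)
  B2O3: 1092·0.4808 + 91.26·0.5613 = 576.3 t (target 576.3 t)
  SrO: 69.76·0.7033 = 49.06 t (target 49.06 t)
  CaO: 167.0·0.5576 = 93.12 t (target 93.11 t)
Mass balance on the glass: total charge less LOI = 999.8 t (oxide target masses add up to 999.9 t; basis as stated: 999.8 t — gaps are rounding artifacts).
Whole-batch sum: Σ batch = 1470 t; LOI removed, Σ of batch·LOI: 470.1 t; the yield ratio, glass ÷ batch: 68.02%.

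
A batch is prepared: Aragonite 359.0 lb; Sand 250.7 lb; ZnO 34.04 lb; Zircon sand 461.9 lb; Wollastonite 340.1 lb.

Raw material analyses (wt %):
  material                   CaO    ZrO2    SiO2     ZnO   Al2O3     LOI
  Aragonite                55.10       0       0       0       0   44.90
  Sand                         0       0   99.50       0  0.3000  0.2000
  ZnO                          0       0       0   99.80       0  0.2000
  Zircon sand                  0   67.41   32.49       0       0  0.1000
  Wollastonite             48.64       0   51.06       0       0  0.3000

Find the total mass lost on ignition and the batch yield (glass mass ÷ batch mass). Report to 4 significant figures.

LOI loss = 163.2 lb; glass = 1282 lb; yield = 88.71%

The working math keeps full float precision throughout — mid-chain values are shown (rounded to four significant figures) in the printout; exactly one rounding is applied to each reported value — all derived quantities, including the yield, the five compositions, net glass mass, LOI, totals, are re-derived from the batch weights at 1282 lb of glass at full precision, as they appear in the problem or answer text.
Each material's LOI contribution:
  Aragonite: 359.0 × 0.4490 = 161.2 lb
  Sand: 250.7 × 0.002000 = 0.5014 lb
  ZnO: 34.04 × 0.002000 = 0.06808 lb
  Zircon sand: 461.9 × 0.001000 = 0.4619 lb
  Wollastonite: 340.1 × 0.003000 = 1.020 lb
Total LOI = 163.2 lb
Glass = batch − LOI = 1446 − 163.2 = 1282 lb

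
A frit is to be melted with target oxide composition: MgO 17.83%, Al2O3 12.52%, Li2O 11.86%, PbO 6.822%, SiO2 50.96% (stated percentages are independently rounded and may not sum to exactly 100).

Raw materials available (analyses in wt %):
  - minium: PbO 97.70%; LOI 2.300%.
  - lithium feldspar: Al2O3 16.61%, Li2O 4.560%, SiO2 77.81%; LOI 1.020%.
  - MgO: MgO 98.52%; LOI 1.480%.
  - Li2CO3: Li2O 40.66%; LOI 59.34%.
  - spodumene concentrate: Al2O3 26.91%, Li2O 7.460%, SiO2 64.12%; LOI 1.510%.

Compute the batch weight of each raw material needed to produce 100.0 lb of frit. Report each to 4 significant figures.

Batch per 100.0 lb frit:
  minium: 6.983 lb
  lithium feldspar: 55.26 lb
  MgO: 18.10 lb
  Li2CO3: 20.69 lb
  spodumene concentrate: 12.42 lb
Total batch = 113.5 lb; LOI loss = 13.46 lb; yield = 88.14%

Mid-chain values appear (rounded to 4 significant digits) on the page — the whole derivation carries exact precision all the way through. Every reported result receives exactly one rounding. All derived quantities, including ignition loss, totals, yield, glass mass, the five compositions, are rebuilt starting from the weights on 100.0 lb of glass at full precision as they appear in either problem or answer.
Oxide-by-oxide targets in 100.0 lb frit:
  MgO: 17.83% × 100.0 = 17.83 lb
  Al2O3: 12.52% × 100.0 = 12.52 lb
  Li2O: 11.86% × 100.0 = 11.86 lb
  PbO: 6.822% × 100.0 = 6.822 lb
  SiO2: 50.96% × 100.0 = 50.96 lb
Checking each oxide sum per the reported batch figures, at the basis given (sums match the target masses inside rounding margins):
  MgO: 18.10·0.9852 = 17.83 lb (target 17.83 lb)
  Al2O3: 55.26·0.1661 + 12.42·0.2691 = 12.52 lb (target 12.52 lb)
  Li2O: 55.26·0.04560 + 20.69·0.4066 + 12.42·0.07460 = 11.86 lb (target 11.86 lb)
  PbO: 6.983·0.9770 = 6.822 lb (target 6.822 lb)
  SiO2: 55.26·0.7781 + 12.42·0.6412 = 50.96 lb (target 50.96 lb)
Auditing the glass mass value: batch Σ − ignition loss = 100.0 lb (the targets, summed, come to 99.99 lb; stated basis 100.0 lb — rounding explains the deltas).
Adding the batch up: Σ batch = 113.5 lb; LOI removed, Σ of batch·LOI: 13.46 lb; yield, glass over the total, = 88.14%.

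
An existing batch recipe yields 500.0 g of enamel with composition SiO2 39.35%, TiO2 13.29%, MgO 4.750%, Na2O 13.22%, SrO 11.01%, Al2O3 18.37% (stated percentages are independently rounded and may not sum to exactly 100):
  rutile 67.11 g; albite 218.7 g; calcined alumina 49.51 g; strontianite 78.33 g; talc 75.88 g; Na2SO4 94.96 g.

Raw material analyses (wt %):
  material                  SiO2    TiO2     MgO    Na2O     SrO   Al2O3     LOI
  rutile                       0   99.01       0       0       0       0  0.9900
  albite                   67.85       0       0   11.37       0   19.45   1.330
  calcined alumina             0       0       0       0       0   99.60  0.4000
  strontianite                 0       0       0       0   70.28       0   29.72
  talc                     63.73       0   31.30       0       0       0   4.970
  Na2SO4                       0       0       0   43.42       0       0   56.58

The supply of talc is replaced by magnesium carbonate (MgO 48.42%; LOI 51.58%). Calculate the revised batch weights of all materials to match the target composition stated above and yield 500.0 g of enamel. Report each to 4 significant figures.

Intermediates are shown (rounded to 4 significant figures) at each printed step. The whole derivation keeps exact precision from first step to last. Every reported result undergoes a single rounding — all derived quantities (the six compositions, LOI, net glass mass, the totals, yield) are recomputed in exact precision from the weighed amounts per 500.0 g of glass as they appear in the problem or answer text.
Oxide mass targets, per 500.0 g enamel:
  SiO2: 39.35% × 500.0 = 196.8 g
  TiO2: 13.29% × 500.0 = 66.45 g
  MgO: 4.750% × 500.0 = 23.75 g
  Na2O: 13.22% × 500.0 = 66.10 g
  SrO: 11.01% × 500.0 = 55.05 g
  Al2O3: 18.37% × 500.0 = 91.85 g
A balance pass over the oxides, from the weights as reported, per the basis as stated (oxide sums agree with the targets inside rounding margins):
  SiO2: 290.0·0.6785 = 196.8 g (target 196.8 g)
  TiO2: 67.11·0.9901 = 66.45 g (target 66.45 g)
  MgO: 49.05·0.4842 = 23.75 g (target 23.75 g)
  Na2O: 290.0·0.1137 + 76.30·0.4342 = 66.10 g (target 66.10 g)
  SrO: 78.33·0.7028 = 55.05 g (target 55.05 g)
  Al2O3: 290.0·0.1945 + 35.59·0.9960 = 91.85 g (target 91.85 g)
Mass balance on the glass: batch Σ − ignition loss = 500.0 g (summing oxide targets gives 499.9 g; with the basis standing at 500.0 g — any gap is answer rounding).
Batch grand total — Σ batch = 596.4 g; LOI removed, Σ of batch·LOI: 96.41 g; glass ÷ batch gives a yield of 83.83%.

Revised batch per 500.0 g enamel:
  rutile: 67.11 g
  albite: 290.0 g
  calcined alumina: 35.59 g
  strontianite: 78.33 g
  magnesium carbonate: 49.05 g
  Na2SO4: 76.30 g
Total batch = 596.4 g; LOI loss = 96.41 g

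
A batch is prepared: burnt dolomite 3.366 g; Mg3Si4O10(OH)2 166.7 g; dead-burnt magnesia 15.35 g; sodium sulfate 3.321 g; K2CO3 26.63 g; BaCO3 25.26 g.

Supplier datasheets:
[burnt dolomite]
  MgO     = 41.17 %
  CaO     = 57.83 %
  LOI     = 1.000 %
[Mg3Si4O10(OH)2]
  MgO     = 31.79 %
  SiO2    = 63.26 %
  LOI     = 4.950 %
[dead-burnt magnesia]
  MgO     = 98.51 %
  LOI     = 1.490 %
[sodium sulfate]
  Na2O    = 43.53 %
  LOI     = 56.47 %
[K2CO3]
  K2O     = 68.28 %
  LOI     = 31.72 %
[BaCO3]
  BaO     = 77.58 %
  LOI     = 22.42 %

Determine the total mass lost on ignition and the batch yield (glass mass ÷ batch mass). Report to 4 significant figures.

Values along the way appear (rounded to 4 significant digits) within the worked lines; exact precision is kept at every stage; exactly one rounding is applied to each reported figure — the derived quantities (six oxide percentages, totals, net glass mass, the yield, ignition loss) are carried at full precision from the weighed amounts on 216.1 g of glass as given in problem or answer.
Material-by-material LOI:
  burnt dolomite: 3.366 × 0.01000 = 0.03366 g
  Mg3Si4O10(OH)2: 166.7 × 0.04950 = 8.252 g
  dead-burnt magnesia: 15.35 × 0.01490 = 0.2287 g
  sodium sulfate: 3.321 × 0.5647 = 1.875 g
  K2CO3: 26.63 × 0.3172 = 8.447 g
  BaCO3: 25.26 × 0.2242 = 5.663 g
Total LOI = 24.50 g
Glass = batch − LOI = 240.6 − 24.50 = 216.1 g

LOI loss = 24.50 g; glass = 216.1 g; yield = 89.82%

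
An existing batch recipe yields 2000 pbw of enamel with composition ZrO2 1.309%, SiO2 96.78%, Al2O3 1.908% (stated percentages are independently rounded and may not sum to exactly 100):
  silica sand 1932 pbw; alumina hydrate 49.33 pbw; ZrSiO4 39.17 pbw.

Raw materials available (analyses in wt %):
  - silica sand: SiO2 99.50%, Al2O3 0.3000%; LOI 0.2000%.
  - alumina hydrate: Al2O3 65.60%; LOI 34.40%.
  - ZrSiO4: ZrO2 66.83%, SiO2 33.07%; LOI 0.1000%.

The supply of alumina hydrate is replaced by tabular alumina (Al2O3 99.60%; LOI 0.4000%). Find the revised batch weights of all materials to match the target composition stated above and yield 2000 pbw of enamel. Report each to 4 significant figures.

Revised batch per 2000 pbw enamel:
  silica sand: 1932 pbw
  tabular alumina: 32.49 pbw
  ZrSiO4: 39.17 pbw
Total batch = 2004 pbw; LOI loss = 4.033 pbw

All internal work runs at exact precision through every step. Values along the way are printed with 4-significant-figure rounding when written out; a single rounding finalizes every reported result — the derived quantities (LOI, net glass mass, three oxide percentages, totals, yield) are rebuilt from the weighed amounts per 2000 pbw of glass in full float precision as set out in either problem or answer.
Target oxide masses per 2000 pbw enamel:
  ZrO2: 1.309% × 2000 = 26.18 pbw
  SiO2: 96.78% × 2000 = 1936 pbw
  Al2O3: 1.908% × 2000 = 38.16 pbw
Sums-versus-targets review given the weights on record, against the basis in use (target by target, the sums agree inside rounding margins):
  ZrO2: 39.17·0.6683 = 26.18 pbw (target 26.18 pbw)
  SiO2: 1932·0.9950 + 39.17·0.3307 = 1935 pbw (target 1936 pbw)
  Al2O3: 1932·0.003000 + 32.49·0.9960 = 38.16 pbw (target 38.16 pbw)
Mass balance on the glass: the batch minus its LOI: 2000 pbw (the targets, summed, come to 2000 pbw; versus the stated basis of 2000 pbw — gaps are rounding artifacts).
Adding the batch up: Σ batch = 2004 pbw; loss to ignition Σ batch·LOI = 4.033 pbw; yield: glass divided by total = 99.80%.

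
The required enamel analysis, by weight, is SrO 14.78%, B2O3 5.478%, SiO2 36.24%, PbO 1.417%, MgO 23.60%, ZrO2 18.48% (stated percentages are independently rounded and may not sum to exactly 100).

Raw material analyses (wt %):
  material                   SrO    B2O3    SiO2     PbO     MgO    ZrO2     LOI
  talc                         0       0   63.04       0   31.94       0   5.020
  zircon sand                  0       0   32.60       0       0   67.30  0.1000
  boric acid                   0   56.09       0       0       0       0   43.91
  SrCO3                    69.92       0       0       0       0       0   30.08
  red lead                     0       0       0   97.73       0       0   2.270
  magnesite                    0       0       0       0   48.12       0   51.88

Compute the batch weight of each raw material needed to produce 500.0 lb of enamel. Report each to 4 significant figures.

Mid-chain values are printed (rounded to 4 significant digits) in the printout — all arithmetic carries full float precision through every step; each reported number is rounded a single time; derived quantities, including LOI, six oxide percentages, totals, glass mass, the yield, are carried from the weighed amounts per 500.0 lb of glass in full precision as set out in question or answer.
Per-oxide target masses for 500.0 lb enamel:
  SrO: 14.78% × 500.0 = 73.90 lb
  B2O3: 5.478% × 500.0 = 27.39 lb
  SiO2: 36.24% × 500.0 = 181.2 lb
  PbO: 1.417% × 500.0 = 7.085 lb
  MgO: 23.60% × 500.0 = 118.0 lb
  ZrO2: 18.48% × 500.0 = 92.40 lb
Per-oxide balance check with the batch weights as given, at the basis given (target by target, the sums agree given rounding of the digits):
  SrO: 105.7·0.6992 = 73.91 lb (target 73.90 lb)
  B2O3: 48.83·0.5609 = 27.39 lb (target 27.39 lb)
  SiO2: 216.4·0.6304 + 137.3·0.3260 = 181.2 lb (target 181.2 lb)
  PbO: 7.250·0.9773 = 7.085 lb (target 7.085 lb)
  MgO: 216.4·0.3194 + 101.6·0.4812 = 118.0 lb (target 118.0 lb)
  ZrO2: 137.3·0.6730 = 92.40 lb (target 92.40 lb)
Glass-mass bookkeeping: total batch − LOI = 500.0 lb (the Σ of target masses is 500.0 lb; with the basis standing at 500.0 lb — rounding explains the deltas).
Batch grand total — Σ batch = 617.1 lb; ignition loss, Σ(batch × LOI) = 117.1 lb; yield, glass over the total, = 81.02%.

Batch per 500.0 lb enamel:
  talc: 216.4 lb
  zircon sand: 137.3 lb
  boric acid: 48.83 lb
  SrCO3: 105.7 lb
  red lead: 7.250 lb
  magnesite: 101.6 lb
Total batch = 617.1 lb; LOI loss = 117.1 lb; yield = 81.02%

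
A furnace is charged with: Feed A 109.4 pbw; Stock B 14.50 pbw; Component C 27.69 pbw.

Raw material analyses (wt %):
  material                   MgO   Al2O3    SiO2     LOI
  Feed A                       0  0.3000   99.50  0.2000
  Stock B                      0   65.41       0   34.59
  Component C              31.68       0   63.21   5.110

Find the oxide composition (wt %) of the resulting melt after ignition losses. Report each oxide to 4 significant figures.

Each numeric step runs at full float precision at all times. Values along the way are shown (rounded to four significant figures) in the printout. Every reported figure is rounded once only; all derived quantities are computed in full precision (ignition loss, yield, the three compositions, net glass mass, totals) from the weighed amounts for 144.9 pbw of glass exactly as shown in the question or the answer.
Per-oxide mass from batch:
  MgO: 27.69·0.3168 = 8.772 pbw
  Al2O3: 109.4·0.003000 + 14.50·0.6541 = 9.813 pbw
  SiO2: 109.4·0.9950 + 27.69·0.6321 = 126.4 pbw
LOI: 109.4·0.002000 + 14.50·0.3459 + 27.69·0.05110 = 6.649 pbw
Net of LOI, the glass mass = 151.6 − 6.649 = 144.9 pbw (the oxide masses sum to this)
each wt % is 100 × oxide ÷ glass

Glass mass = 144.9 pbw (batch 151.6 − LOI 6.649).
Composition: MgO 6.052%, Al2O3 6.770%, SiO2 87.18%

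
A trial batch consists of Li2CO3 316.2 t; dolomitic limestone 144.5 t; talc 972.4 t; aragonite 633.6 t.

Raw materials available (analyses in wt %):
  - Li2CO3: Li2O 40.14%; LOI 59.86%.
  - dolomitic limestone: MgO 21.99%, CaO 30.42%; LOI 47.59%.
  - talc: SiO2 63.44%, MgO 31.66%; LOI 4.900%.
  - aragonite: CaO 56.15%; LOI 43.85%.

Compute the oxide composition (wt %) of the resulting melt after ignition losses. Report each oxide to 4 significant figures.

Working values are displayed, rounded to four significant digits, across the worked steps; all internal work maintains full float precision at every stage. Every reported figure is rounded exactly once — the derived quantities are carried in exact precision (yield, LOI, net glass mass, four oxide percentages, totals) from the weighed amounts for 1483 t of glass precisely as stated by the problem or the answer.
Mass of each oxide from the mix:
  SiO2: 972.4·0.6344 = 616.9 t
  MgO: 144.5·0.2199 + 972.4·0.3166 = 339.6 t
  Li2O: 316.2·0.4014 = 126.9 t
  CaO: 144.5·0.3042 + 633.6·0.5615 = 399.7 t
LOI: 316.2·0.5986 + 144.5·0.4759 + 972.4·0.04900 + 633.6·0.4385 = 583.5 t
The glass mass, total less LOI, = 2067 − 583.5 = 1483 t (equal to the oxide-mass sum)
percent by weight: oxide/glass ×100

Glass mass = 1483 t (batch 2067 − LOI 583.5).
Composition: SiO2 41.59%, MgO 22.90%, Li2O 8.558%, CaO 26.95%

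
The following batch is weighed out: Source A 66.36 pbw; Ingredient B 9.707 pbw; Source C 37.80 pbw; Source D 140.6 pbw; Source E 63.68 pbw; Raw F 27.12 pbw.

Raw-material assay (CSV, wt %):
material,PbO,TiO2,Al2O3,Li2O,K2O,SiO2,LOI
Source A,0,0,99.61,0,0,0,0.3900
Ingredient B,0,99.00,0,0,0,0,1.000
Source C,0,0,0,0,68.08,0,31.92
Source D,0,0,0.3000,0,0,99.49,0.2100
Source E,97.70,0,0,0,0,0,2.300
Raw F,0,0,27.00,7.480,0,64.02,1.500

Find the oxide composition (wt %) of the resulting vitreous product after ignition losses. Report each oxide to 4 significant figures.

Values along the way appear (rounded to four significant figures) between the steps — every computation runs at full float precision from start to finish. Every reported value takes exactly one rounding — all derived quantities, including yield, six oxide percentages, glass mass, ignition loss, totals, are rebuilt starting from the weights per 330.7 pbw of glass in full precision, as given in either problem or answer.
Mass of each oxide from the mix:
  PbO: 63.68·0.9770 = 62.22 pbw
  TiO2: 9.707·0.9900 = 9.610 pbw
  Al2O3: 66.36·0.9961 + 140.6·0.003000 + 27.12·0.2700 = 73.85 pbw
  Li2O: 27.12·0.07480 = 2.029 pbw
  K2O: 37.80·0.6808 = 25.73 pbw
  SiO2: 140.6·0.9949 + 27.12·0.6402 = 157.2 pbw
LOI: 66.36·0.003900 + 9.707·0.01000 + 37.80·0.3192 + 140.6·0.002100 + 63.68·0.02300 + 27.12·0.01500 = 14.59 pbw
Glass mass = batch − LOI = 345.3 − 14.59 = 330.7 pbw (= Σ oxide masses)
wt % = 100 × oxide mass / glass mass

Glass mass = 330.7 pbw (batch 345.3 − LOI 14.59).
Composition: PbO 18.81%, TiO2 2.906%, Al2O3 22.33%, Li2O 0.6135%, K2O 7.782%, SiO2 47.55%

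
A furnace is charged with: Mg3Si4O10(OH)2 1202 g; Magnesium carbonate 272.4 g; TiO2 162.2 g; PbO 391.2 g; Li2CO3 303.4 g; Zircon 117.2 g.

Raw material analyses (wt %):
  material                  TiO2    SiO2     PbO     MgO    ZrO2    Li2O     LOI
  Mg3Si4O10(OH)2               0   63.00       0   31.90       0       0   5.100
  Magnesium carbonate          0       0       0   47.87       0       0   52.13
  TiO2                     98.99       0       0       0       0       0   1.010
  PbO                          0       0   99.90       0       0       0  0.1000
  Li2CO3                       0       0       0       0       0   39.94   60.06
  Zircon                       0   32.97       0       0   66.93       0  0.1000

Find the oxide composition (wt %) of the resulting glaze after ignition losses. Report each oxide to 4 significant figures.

In-progress results are printed (rounded to 4 significant figures) in the working; the working math runs at full precision at all times; exactly one rounding is applied to each reported number — derived quantities, including LOI, totals, the yield, glass mass, the six compositions, are computed from the batch weights for 2061 g of glass in full float precision, precisely as stated by the problem or the answer.
What the batch supplies per oxide:
  TiO2: 162.2·0.9899 = 160.6 g
  SiO2: 1202·0.6300 + 117.2·0.3297 = 795.9 g
  PbO: 391.2·0.9990 = 390.8 g
  MgO: 1202·0.3190 + 272.4·0.4787 = 513.8 g
  ZrO2: 117.2·0.6693 = 78.44 g
  Li2O: 303.4·0.3994 = 121.2 g
LOI: 1202·0.05100 + 272.4·0.5213 + 162.2·0.01010 + 391.2·0.001000 + 303.4·0.6006 + 117.2·0.001000 = 387.7 g
Resulting glass, batch − LOI: 2448 − 387.7 = 2061 g (= Σ oxide masses)
each oxide over glass, ×100, is wt %

Glass mass = 2061 g (batch 2448 − LOI 387.7).
Composition: TiO2 7.792%, SiO2 38.62%, PbO 18.96%, MgO 24.93%, ZrO2 3.807%, Li2O 5.880%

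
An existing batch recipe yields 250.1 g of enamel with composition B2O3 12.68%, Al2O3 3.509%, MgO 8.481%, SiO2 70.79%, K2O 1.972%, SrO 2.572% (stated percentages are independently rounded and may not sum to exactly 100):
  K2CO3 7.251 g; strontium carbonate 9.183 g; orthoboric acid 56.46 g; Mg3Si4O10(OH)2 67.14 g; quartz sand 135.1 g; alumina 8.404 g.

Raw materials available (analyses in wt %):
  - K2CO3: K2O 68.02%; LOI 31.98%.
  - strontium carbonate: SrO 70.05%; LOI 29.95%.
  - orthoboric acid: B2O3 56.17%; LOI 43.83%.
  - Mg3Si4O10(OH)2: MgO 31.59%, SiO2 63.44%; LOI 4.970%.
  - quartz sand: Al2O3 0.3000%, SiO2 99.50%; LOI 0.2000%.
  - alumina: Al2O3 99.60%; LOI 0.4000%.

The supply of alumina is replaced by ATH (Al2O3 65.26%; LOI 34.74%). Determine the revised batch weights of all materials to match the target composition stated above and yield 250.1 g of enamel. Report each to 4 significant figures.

The working math keeps exact precision at every stage; values along the way are shown rounded to 4 significant figures across the worked steps; each reported number carries a single rounding — all derived quantities, including glass mass, the six compositions, the totals, the yield, LOI, are computed using the weight values on 250.1 g of glass at exact precision as given in problem or answer.
Per-oxide target masses for 250.1 g enamel:
  B2O3: 12.68% × 250.1 = 31.71 g
  Al2O3: 3.509% × 250.1 = 8.776 g
  MgO: 8.481% × 250.1 = 21.21 g
  SiO2: 70.79% × 250.1 = 177.0 g
  K2O: 1.972% × 250.1 = 4.932 g
  SrO: 2.572% × 250.1 = 6.433 g
Verifying the oxide balance with the batch weights as given, against the basis in use (delivered sums recover each target net of answer rounding effects):
  B2O3: 56.46·0.5617 = 31.71 g (target 31.71 g)
  Al2O3: 135.1·0.003000 + 12.83·0.6526 = 8.778 g (target 8.776 g)
  MgO: 67.14·0.3159 = 21.21 g (target 21.21 g)
  SiO2: 67.14·0.6344 + 135.1·0.9950 = 177.0 g (target 177.0 g)
  K2O: 7.251·0.6802 = 4.932 g (target 4.932 g)
  SrO: 9.183·0.7005 = 6.433 g (target 6.433 g)
Glass-mass bookkeeping: batch Σ − ignition loss = 250.1 g (the Σ of target masses is 250.1 g; the stated basis being 250.1 g — any gap is answer rounding).
Summing the batch: Σ batch = 288.0 g; Σ batch·LOI gives LOI loss = 37.88 g; yield = glass ÷ total batch = 86.85%.

Revised batch per 250.1 g enamel:
  K2CO3: 7.251 g
  strontium carbonate: 9.183 g
  orthoboric acid: 56.46 g
  Mg3Si4O10(OH)2: 67.14 g
  quartz sand: 135.1 g
  ATH: 12.83 g
Total batch = 288.0 g; LOI loss = 37.88 g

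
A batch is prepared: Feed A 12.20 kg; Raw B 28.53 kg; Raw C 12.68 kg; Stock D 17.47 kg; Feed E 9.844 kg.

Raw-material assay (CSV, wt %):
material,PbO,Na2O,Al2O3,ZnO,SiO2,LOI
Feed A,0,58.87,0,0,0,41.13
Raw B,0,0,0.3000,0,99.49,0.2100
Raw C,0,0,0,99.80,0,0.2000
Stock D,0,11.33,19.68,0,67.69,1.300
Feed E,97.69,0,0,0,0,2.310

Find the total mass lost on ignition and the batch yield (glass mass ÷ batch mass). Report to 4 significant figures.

LOI loss = 5.558 kg; glass = 75.17 kg; yield = 93.12%

Working values appear rounded off to 4 significant figures when written out; the whole derivation runs at exact precision all the way through — each reported value takes a single rounding; derived quantities are recomputed at full precision (net glass mass, ignition loss, five oxide percentages, totals, yield) from the weighed amounts at 75.17 kg of glass exactly as printed in the question or the answer.
LOI of each material in turn:
  Feed A: 12.20 × 0.4113 = 5.018 kg
  Raw B: 28.53 × 0.002100 = 0.05991 kg
  Raw C: 12.68 × 0.002000 = 0.02536 kg
  Stock D: 17.47 × 0.01300 = 0.2271 kg
  Feed E: 9.844 × 0.02310 = 0.2274 kg
Total LOI = 5.558 kg
Glass = batch − LOI = 80.72 − 5.558 = 75.17 kg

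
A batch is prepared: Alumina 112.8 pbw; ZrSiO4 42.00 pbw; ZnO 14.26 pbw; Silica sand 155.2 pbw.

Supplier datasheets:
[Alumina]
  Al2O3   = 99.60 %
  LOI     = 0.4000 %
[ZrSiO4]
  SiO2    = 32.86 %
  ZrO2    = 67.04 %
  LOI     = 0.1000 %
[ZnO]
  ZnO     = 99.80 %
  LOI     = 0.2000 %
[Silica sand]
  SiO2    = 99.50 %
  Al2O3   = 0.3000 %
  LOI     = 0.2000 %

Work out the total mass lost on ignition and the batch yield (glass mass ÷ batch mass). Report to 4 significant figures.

The intermediate values are displayed, rounded to 4 significant digits, alongside each step — all internal work maintains full float precision in every operation; a single rounding finalizes each reported result; derived quantities (the four compositions, LOI, the yield, totals, net glass mass) are re-derived at full float precision from the weighed amounts at 323.4 pbw of glass as set out in problem or answer.
Per-material ignition loss:
  Alumina: 112.8 × 0.004000 = 0.4512 pbw
  ZrSiO4: 42.00 × 0.001000 = 0.04200 pbw
  ZnO: 14.26 × 0.002000 = 0.02852 pbw
  Silica sand: 155.2 × 0.002000 = 0.3104 pbw
Total LOI = 0.8321 pbw
Glass = batch − LOI = 324.3 − 0.8321 = 323.4 pbw

LOI loss = 0.8321 pbw; glass = 323.4 pbw; yield = 99.74%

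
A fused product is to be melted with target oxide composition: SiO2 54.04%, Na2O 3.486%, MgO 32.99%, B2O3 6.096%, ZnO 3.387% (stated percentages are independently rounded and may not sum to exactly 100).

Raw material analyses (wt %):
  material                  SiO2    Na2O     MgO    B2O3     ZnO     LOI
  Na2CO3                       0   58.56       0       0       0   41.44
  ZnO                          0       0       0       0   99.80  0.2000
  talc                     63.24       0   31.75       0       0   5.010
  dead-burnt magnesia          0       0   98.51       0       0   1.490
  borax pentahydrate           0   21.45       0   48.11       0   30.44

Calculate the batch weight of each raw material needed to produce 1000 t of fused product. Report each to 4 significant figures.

Values along the way are shown rounded to four significant digits between the steps. Each numeric step runs at full precision throughout. A single rounding produces every reported value; the derived quantities, which include the totals, ignition loss, yield, the five compositions, glass mass, are re-derived in exact precision, as they appear in the question or the answer, using the weight values per 1000 t of glass.
Target oxide masses per 1000 t fused product:
  SiO2: 54.04% × 1000 = 540.4 t
  Na2O: 3.486% × 1000 = 34.86 t
  MgO: 32.99% × 1000 = 329.9 t
  B2O3: 6.096% × 1000 = 60.96 t
  ZnO: 3.387% × 1000 = 33.87 t
Per-oxide balance check given the weights on record, against the basis in use (oxide sums agree with the targets given rounding of the digits):
  SiO2: 854.5·0.6324 = 540.4 t (target 540.4 t)
  Na2O: 13.12·0.5856 + 126.7·0.2145 = 34.86 t (target 34.86 t)
  MgO: 854.5·0.3175 + 59.48·0.9851 = 329.9 t (target 329.9 t)
  B2O3: 126.7·0.4811 = 60.96 t (target 60.96 t)
  ZnO: 33.94·0.9980 = 33.87 t (target 33.87 t)
Auditing the glass mass value: net batch after ignition = 1000 t (the Σ of target masses is 1000 t; basis as stated: 1000 t — gaps are rounding artifacts).
Batch total: Σ batch = 1088 t; ignition loss, Σ(batch × LOI) = 87.77 t; yield, glass over the total, = 91.93%.

Batch per 1000 t fused product:
  Na2CO3: 13.12 t
  ZnO: 33.94 t
  talc: 854.5 t
  dead-burnt magnesia: 59.48 t
  borax pentahydrate: 126.7 t
Total batch = 1088 t; LOI loss = 87.77 t; yield = 91.93%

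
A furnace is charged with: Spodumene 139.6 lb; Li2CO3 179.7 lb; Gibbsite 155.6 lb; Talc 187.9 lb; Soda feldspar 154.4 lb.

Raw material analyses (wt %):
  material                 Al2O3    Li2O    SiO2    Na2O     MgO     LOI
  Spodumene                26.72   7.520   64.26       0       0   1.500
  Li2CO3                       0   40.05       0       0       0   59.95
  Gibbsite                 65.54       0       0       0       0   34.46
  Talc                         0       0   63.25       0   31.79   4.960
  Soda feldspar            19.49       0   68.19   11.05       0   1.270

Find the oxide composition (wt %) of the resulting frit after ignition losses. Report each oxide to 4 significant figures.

Glass mass = 642.5 lb (batch 817.2 − LOI 174.7).
Composition: Al2O3 26.36%, Li2O 12.84%, SiO2 48.85%, Na2O 2.656%, MgO 9.297%

Full float precision is carried at every stage; intermediates appear, rounded to 4 significant figures, in the working. Exactly one rounding goes into every reported figure — all derived quantities are recomputed from the weighed amounts on 642.5 lb of glass in full float precision (the totals, net glass mass, five oxide percentages, LOI, yield) as set out in the problem or the answer.
Per-oxide mass from batch:
  Al2O3: 139.6·0.2672 + 155.6·0.6554 + 154.4·0.1949 = 169.4 lb
  Li2O: 139.6·0.07520 + 179.7·0.4005 = 82.47 lb
  SiO2: 139.6·0.6426 + 187.9·0.6325 + 154.4·0.6819 = 313.8 lb
  Na2O: 154.4·0.1105 = 17.06 lb
  MgO: 187.9·0.3179 = 59.73 lb
LOI: 139.6·0.01500 + 179.7·0.5995 + 155.6·0.3446 + 187.9·0.04960 + 154.4·0.01270 = 174.7 lb
The glass mass, total less LOI, = 817.2 − 174.7 = 642.5 lb (matching Σ of the oxides)
oxide / glass × 100 gives the wt %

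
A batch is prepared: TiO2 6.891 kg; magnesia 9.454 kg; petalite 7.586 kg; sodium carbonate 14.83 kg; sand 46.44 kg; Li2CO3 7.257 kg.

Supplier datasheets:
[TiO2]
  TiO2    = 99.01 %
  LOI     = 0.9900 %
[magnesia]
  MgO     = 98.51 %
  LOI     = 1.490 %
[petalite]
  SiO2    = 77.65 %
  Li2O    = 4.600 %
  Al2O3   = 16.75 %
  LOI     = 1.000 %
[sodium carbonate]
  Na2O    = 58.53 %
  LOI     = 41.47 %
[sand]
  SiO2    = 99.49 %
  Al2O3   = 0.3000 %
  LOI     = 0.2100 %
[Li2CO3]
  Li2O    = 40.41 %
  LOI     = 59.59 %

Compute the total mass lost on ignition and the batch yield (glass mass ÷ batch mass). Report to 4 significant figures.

The whole derivation holds full precision all the way through; intermediates are printed, rounded to four significant figures, on the page; a single rounding completes each reported number; the derived quantities (glass mass, the totals, yield, the six compositions, ignition loss) are rebuilt from the batch weights on 81.60 kg of glass at full float precision, as quoted within the problem or the answer.
Ignition loss by material:
  TiO2: 6.891 × 0.009900 = 0.06822 kg
  magnesia: 9.454 × 0.01490 = 0.1409 kg
  petalite: 7.586 × 0.01000 = 0.07586 kg
  sodium carbonate: 14.83 × 0.4147 = 6.150 kg
  sand: 46.44 × 0.002100 = 0.09752 kg
  Li2CO3: 7.257 × 0.5959 = 4.324 kg
Total LOI = 10.86 kg
Glass = batch − LOI = 92.46 − 10.86 = 81.60 kg

LOI loss = 10.86 kg; glass = 81.60 kg; yield = 88.26%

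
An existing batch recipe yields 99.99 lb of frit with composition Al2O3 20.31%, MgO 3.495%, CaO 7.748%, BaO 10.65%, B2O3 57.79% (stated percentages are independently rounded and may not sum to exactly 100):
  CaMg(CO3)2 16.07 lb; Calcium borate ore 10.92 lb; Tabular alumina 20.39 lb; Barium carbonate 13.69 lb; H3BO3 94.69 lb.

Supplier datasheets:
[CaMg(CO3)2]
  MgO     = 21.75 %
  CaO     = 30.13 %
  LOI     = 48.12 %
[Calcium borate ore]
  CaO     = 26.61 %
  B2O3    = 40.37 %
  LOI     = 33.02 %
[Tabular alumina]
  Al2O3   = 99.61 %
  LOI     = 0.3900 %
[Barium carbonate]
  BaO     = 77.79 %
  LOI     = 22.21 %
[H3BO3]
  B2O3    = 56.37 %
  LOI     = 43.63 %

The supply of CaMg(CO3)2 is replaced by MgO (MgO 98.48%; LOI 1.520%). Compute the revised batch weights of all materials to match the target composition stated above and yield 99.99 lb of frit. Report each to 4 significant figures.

Values along the way appear (rounded to four significant figures) alongside each step; every computation carries full float precision all the way through; each reported value undergoes a single rounding; all derived quantities are recomputed from the batch weights at 99.99 lb of glass at exact precision (LOI, net glass mass, the yield, totals, the five compositions), as written in either problem or answer.
Oxide-by-oxide targets in 99.99 lb frit:
  Al2O3: 20.31% × 99.99 = 20.31 lb
  MgO: 3.495% × 99.99 = 3.495 lb
  CaO: 7.748% × 99.99 = 7.747 lb
  BaO: 10.65% × 99.99 = 10.65 lb
  B2O3: 57.79% × 99.99 = 57.78 lb
Sums-versus-targets review using the reported weights, relative to the basis at hand (target by target, the sums agree up to rounding of the answer):
  Al2O3: 20.39·0.9961 = 20.31 lb (target 20.31 lb)
  MgO: 3.549·0.9848 = 3.495 lb (target 3.495 lb)
  CaO: 29.11·0.2661 = 7.746 lb (target 7.747 lb)
  BaO: 13.69·0.7779 = 10.65 lb (target 10.65 lb)
  B2O3: 29.11·0.4037 + 81.66·0.5637 = 57.78 lb (target 57.78 lb)
Mass balance on the glass: total charge less LOI = 99.98 lb (oxide target masses add up to 99.98 lb; the stated basis being 99.99 lb — a pure rounding effect).
Batch grand total — Σ batch = 148.4 lb; ignition loss, Σ(batch × LOI) = 48.41 lb; glass ÷ batch gives a yield of 67.38%.

Revised batch per 99.99 lb frit:
  MgO: 3.549 lb
  Calcium borate ore: 29.11 lb
  Tabular alumina: 20.39 lb
  Barium carbonate: 13.69 lb
  H3BO3: 81.66 lb
Total batch = 148.4 lb; LOI loss = 48.41 lb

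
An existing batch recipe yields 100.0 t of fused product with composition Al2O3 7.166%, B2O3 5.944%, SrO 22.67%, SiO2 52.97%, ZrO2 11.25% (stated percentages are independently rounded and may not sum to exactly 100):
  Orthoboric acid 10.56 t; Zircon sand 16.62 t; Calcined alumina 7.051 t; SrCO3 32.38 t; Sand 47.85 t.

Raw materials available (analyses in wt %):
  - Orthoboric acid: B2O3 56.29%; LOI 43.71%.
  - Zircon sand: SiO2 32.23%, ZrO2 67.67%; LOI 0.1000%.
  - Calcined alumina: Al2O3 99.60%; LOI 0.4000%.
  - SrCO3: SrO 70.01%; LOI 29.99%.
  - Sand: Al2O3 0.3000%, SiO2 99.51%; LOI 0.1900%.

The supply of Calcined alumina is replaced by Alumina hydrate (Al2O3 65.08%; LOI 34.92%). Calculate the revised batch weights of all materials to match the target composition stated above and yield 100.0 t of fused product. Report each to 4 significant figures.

Revised batch per 100.0 t fused product:
  Orthoboric acid: 10.56 t
  Zircon sand: 16.62 t
  Alumina hydrate: 10.79 t
  SrCO3: 32.38 t
  Sand: 47.85 t
Total batch = 118.2 t; LOI loss = 18.20 t

Every computation keeps full float precision in all steps. The intermediate values appear (rounded to 4 significant digits) at each printed step — every reported number includes exactly one rounding. The derived quantities, including the yield, five oxide percentages, the totals, ignition loss, glass mass, are rebuilt from the weighed amounts on 100.0 t of glass at full precision, as written in question or answer.
Target masses of each oxide per 100.0 t fused product:
  Al2O3: 7.166% × 100.0 = 7.166 t
  B2O3: 5.944% × 100.0 = 5.944 t
  SrO: 22.67% × 100.0 = 22.67 t
  SiO2: 52.97% × 100.0 = 52.97 t
  ZrO2: 11.25% × 100.0 = 11.25 t
Checking each oxide sum per the reported batch figures, at the basis given (oxide sums agree with the targets within answer rounding):
  Al2O3: 10.79·0.6508 + 47.85·0.003000 = 7.166 t (target 7.166 t)
  B2O3: 10.56·0.5629 = 5.944 t (target 5.944 t)
  SrO: 32.38·0.7001 = 22.67 t (target 22.67 t)
  SiO2: 16.62·0.3223 + 47.85·0.9951 = 52.97 t (target 52.97 t)
  ZrO2: 16.62·0.6767 = 11.25 t (target 11.25 t)
Glass-mass sanity pass: Σ batch − LOI loss = 100.0 t (summing oxide targets gives 100.0 t; the stated basis being 100.0 t — a pure rounding effect).
Batch total: Σ batch = 118.2 t; loss to ignition Σ batch·LOI = 18.20 t; as yield: glass ÷ batch → 84.60%.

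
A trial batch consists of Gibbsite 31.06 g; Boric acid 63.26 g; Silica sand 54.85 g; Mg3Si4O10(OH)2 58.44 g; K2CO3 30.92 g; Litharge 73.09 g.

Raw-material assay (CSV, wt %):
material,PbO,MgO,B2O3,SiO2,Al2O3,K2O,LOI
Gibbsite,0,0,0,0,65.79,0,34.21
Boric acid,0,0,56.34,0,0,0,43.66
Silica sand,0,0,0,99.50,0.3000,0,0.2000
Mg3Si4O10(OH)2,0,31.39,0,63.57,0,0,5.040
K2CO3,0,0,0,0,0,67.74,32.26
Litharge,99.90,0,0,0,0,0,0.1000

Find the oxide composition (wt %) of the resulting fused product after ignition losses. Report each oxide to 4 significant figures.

Glass mass = 260.3 g (batch 311.6 − LOI 51.35).
Composition: PbO 28.05%, MgO 7.048%, B2O3 13.69%, SiO2 35.24%, Al2O3 7.914%, K2O 8.047%

Each numeric step maintains exact precision all the way through — the intermediate values appear with 4-significant-figure rounding in the printout; each reported value sees exactly one rounding; all derived quantities are recomputed in full float precision (LOI, the totals, the six compositions, net glass mass, yield) using the weight values for 260.3 g of glass, as set out in the question or the answer.
Delivered oxide masses:
  PbO: 73.09·0.9990 = 73.02 g
  MgO: 58.44·0.3139 = 18.34 g
  B2O3: 63.26·0.5634 = 35.64 g
  SiO2: 54.85·0.9950 + 58.44·0.6357 = 91.73 g
  Al2O3: 31.06·0.6579 + 54.85·0.003000 = 20.60 g
  K2O: 30.92·0.6774 = 20.95 g
LOI: 31.06·0.3421 + 63.26·0.4366 + 54.85·0.002000 + 58.44·0.05040 + 30.92·0.3226 + 73.09·0.001000 = 51.35 g
Resulting glass, batch − LOI: 311.6 − 51.35 = 260.3 g (= Σ oxide masses)
each oxide over glass, ×100, is wt %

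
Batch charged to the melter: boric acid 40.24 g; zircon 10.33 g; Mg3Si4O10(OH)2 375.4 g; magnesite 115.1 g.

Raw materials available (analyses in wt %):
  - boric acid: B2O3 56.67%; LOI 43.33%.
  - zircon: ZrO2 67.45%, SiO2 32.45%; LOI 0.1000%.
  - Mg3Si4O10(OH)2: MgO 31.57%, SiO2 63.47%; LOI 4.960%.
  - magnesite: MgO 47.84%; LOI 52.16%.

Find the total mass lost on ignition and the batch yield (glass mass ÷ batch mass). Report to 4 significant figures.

The working math carries exact precision in every operation; intermediates appear rounded to 4 significant digits across the worked steps — a single rounding completes each reported value. The derived quantities are recomputed in full precision (yield, the totals, the four compositions, LOI, net glass mass) using the weight values on 445.0 g of glass as quoted within question or answer.
Each material's LOI contribution:
  boric acid: 40.24 × 0.4333 = 17.44 g
  zircon: 10.33 × 0.001000 = 0.01033 g
  Mg3Si4O10(OH)2: 375.4 × 0.04960 = 18.62 g
  magnesite: 115.1 × 0.5216 = 60.04 g
Total LOI = 96.10 g
Glass = batch − LOI = 541.1 − 96.10 = 445.0 g

LOI loss = 96.10 g; glass = 445.0 g; yield = 82.24%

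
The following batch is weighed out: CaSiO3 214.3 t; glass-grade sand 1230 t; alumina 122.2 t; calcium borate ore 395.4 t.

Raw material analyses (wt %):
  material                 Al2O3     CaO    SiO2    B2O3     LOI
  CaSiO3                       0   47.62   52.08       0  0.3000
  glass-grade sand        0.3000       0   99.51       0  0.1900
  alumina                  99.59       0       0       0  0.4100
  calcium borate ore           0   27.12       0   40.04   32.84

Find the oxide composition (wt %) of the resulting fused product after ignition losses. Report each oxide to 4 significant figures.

Mid-chain values are printed, rounded to four significant figures, at each printed step; full float precision is held from start to finish. Every reported figure takes exactly one rounding; the derived quantities are carried starting from the weights at 1829 t of glass at full precision (totals, four oxide percentages, LOI, net glass mass, yield) exactly as printed in the problem or the answer.
Oxide masses out of the charge:
  Al2O3: 1230·0.003000 + 122.2·0.9959 = 125.4 t
  CaO: 214.3·0.4762 + 395.4·0.2712 = 209.3 t
  SiO2: 214.3·0.5208 + 1230·0.9951 = 1336 t
  B2O3: 395.4·0.4004 = 158.3 t
LOI: 214.3·0.003000 + 1230·0.001900 + 122.2·0.004100 + 395.4·0.3284 = 133.3 t
Glass mass = batch − LOI = 1962 − 133.3 = 1829 t (the oxide masses sum to this)
wt % = oxide mass / glass mass × 100

Glass mass = 1829 t (batch 1962 − LOI 133.3).
Composition: Al2O3 6.857%, CaO 11.45%, SiO2 73.04%, B2O3 8.658%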